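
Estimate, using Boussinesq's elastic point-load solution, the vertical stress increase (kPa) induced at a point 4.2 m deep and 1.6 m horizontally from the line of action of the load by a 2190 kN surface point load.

Boussinesq vertical stress below a point load on an elastic half-space:
Δσ_z = 3P/(2πz²) · [1 + (r/z)²]^(−5/2)
r/z = 1.6/4.2 = 0.38095; [1+(r/z)²]^(−5/2) = 0.71264.
Δσ_z = 3×2190/(2π×4.2²) × 0.71264 = 59.277 × 0.71264 = 42.24 kPa

Δσ_z ≈ 42.2 kPa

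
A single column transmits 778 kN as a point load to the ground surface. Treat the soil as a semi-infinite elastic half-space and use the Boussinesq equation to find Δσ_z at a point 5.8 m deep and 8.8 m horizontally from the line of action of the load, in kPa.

Δσ_z ≈ 0.557 kPa

Boussinesq vertical stress below a point load on an elastic half-space:
Δσ_z = 3P/(2πz²) · [1 + (r/z)²]^(−5/2)
r/z = 8.8/5.8 = 1.5172; [1+(r/z)²]^(−5/2) = 0.050472.
Δσ_z = 3×778/(2π×5.8²) × 0.050472 = 11.042 × 0.050472 = 0.5573 kPa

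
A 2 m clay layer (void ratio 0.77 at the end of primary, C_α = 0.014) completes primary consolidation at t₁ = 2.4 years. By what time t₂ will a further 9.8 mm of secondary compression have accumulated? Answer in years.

t₂ ≈ 9.99 years

S_s = C_α·H/(1+e_p)·log₁₀(t₂/t₁) ⇒ log₁₀(t₂/t₁) = S_s·(1+e_p)/(C_α·H).
log₁₀(t₂/t₁) = 0.0098 × (1+0.77) / (0.014×2) = 0.6195
t₂ = t₁ × 10^0.6195 = 2.4 × 4.164 = 9.993 years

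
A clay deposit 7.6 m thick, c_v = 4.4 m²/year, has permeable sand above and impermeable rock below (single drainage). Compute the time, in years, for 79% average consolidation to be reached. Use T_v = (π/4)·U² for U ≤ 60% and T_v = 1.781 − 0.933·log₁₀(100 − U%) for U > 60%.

t ≈ 7.19 years

Drainage path length: H_d = H = 7.6 m (single drainage).
U > 60%: T_v = 1.781 − 0.933·log₁₀(100 − 79) = 0.54737.
t = T_v·H_d²/c_v = 0.54737×7.6²/4.4 = 7.185 years.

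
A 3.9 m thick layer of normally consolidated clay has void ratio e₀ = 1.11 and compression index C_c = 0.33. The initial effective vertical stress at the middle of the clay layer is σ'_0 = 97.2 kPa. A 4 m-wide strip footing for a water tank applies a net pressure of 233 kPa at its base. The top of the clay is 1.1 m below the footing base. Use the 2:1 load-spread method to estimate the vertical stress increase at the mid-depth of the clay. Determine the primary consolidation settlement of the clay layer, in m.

Mid-depth of clay below the footing base: z = 1.1 + 3.9/2 = 3.05 m.
Stress increase at mid-clay by the 2:1 spreading method:
Δσ = qB/(B+z) = 233×4/(4+3.05) = 132.2 kPa
Final effective stress: σ'_f = σ'_0 + Δσ = 97.2 + 132.2 = 229.4 kPa.
Normally consolidated clay, so the full stress increment lies on the virgin compression line:
S_c = C_c·H/(1+e₀)·log₁₀(σ'_f/σ'_0) = 0.33×3.9/(1+1.11)×log₁₀(229.4/97.2)
    = 0.60995 × 0.37293 = 0.2275 m

S_c ≈ 0.227 m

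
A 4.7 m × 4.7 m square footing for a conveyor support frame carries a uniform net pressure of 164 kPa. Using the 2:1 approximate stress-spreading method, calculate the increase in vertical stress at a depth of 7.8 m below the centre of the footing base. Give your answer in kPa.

Δσ_z ≈ 23.2 kPa

By the 2:1 method the load spreads at 1 horizontal : 2 vertical, so at depth z the loaded area has grown by z in each plan dimension:
Δσ = qBL/((B+z)(L+z)) = 164×4.7×4.7/((4.7+7.8)(4.7+7.8)) = 23.186 kPa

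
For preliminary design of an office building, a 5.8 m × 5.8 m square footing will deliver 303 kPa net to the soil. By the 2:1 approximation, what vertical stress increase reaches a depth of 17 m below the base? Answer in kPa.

Δσ_z ≈ 19.6 kPa

By the 2:1 method the load spreads at 1 horizontal : 2 vertical, so at depth z the loaded area has grown by z in each plan dimension:
Δσ = qBL/((B+z)(L+z)) = 303×5.8×5.8/((5.8+17)(5.8+17)) = 19.608 kPa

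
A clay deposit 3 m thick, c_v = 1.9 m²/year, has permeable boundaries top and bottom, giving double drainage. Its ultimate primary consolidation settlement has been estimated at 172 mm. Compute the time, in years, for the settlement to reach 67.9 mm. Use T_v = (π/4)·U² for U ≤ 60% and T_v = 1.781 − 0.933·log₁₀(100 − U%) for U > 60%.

t ≈ 0.145 years

Drainage path length: H_d = H/2 = 1.5 m (double drainage).
U = S(t)/S_ult = 67.9/172 = 0.3948.
U ≤ 60%: T_v = (π/4)·U² = (π/4)×0.39477² = 0.1224.
t = T_v·H_d²/c_v = 0.1224×1.5²/1.9 = 0.1449 years.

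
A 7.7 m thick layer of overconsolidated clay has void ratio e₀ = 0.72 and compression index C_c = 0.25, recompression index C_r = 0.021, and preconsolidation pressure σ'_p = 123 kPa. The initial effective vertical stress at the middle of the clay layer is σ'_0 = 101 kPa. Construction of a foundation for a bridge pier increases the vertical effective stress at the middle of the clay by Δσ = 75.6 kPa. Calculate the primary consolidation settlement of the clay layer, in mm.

Final effective stress: σ'_f = 101 + 75.6 = 176.6 kPa.
σ'_f = 176.6 > σ'_p = 123 kPa, so the stress path crosses the preconsolidation pressure — recompression up to σ'_p, then virgin compression beyond:
S_c = H/(1+e₀)·[C_r·log₁₀(σ'_p/σ'_0) + C_c·log₁₀(σ'_f/σ'_p)]
    = 7.7/1.72 × [0.021×log₁₀(123/101) + 0.25×log₁₀(176.6/123)]
    = 4.4767 × [0.0017973 + 0.039271] = 0.1839 m

S_c ≈ 184 mm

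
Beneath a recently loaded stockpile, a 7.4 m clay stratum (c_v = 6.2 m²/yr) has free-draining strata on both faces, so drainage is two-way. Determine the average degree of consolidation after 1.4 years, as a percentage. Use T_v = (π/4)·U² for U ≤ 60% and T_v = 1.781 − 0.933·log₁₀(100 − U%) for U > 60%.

U ≈ 83 %

Drainage path length: H_d = H/2 = 3.7 m (double drainage).
T_v = c_v·t/H_d² = 6.2×1.4/3.7² = 0.63404.
T_v = 0.63404 corresponds to the U > 60% branch:
U = 1 − 10^((1.781 − T_v)/0.933)/100 = 0.8304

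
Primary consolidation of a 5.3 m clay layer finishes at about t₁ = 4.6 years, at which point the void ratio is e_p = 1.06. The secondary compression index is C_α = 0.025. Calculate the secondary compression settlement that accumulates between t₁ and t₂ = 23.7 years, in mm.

Secondary compression: S_s = C_α·H/(1+e_p)·log₁₀(t₂/t₁)
S_s = 0.025×5.3/(1+1.06)×log₁₀(23.7/4.6)
    = 0.06432 × 0.712 = 0.0458 m

S_s ≈ 45.8 mm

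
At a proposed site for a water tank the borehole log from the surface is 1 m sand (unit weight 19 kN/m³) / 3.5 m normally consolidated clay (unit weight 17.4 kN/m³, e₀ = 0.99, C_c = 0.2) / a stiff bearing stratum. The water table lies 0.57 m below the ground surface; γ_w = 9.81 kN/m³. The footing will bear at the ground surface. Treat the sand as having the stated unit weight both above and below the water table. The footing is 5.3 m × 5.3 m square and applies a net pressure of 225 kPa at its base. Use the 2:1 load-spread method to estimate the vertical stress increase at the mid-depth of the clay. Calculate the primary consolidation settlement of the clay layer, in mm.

Mid-depth of clay below the ground surface: z = 1 + 3.5/2 = 2.75 m.
Total vertical stress at mid-clay: σ_v = 19×1 + 17.4×1.75 = 49.45 kPa.
Pore pressure: u = 9.81×(2.75 − 0.57) = 21.386 kPa.
Initial effective stress: σ'_0 = σ_v − u = 49.45 − 21.386 = 28.064 kPa.
Stress increase at mid-clay by the 2:1 spreading method:
Δσ = qBL/((B+z)(L+z)) = 225×5.3×5.3/((5.3+2.75)(5.3+2.75)) = 97.531 kPa
Final effective stress: σ'_f = σ'_0 + Δσ = 28.064 + 97.531 = 125.59 kPa.
Normally consolidated clay, so the full stress increment lies on the virgin compression line:
S_c = C_c·H/(1+e₀)·log₁₀(σ'_f/σ'_0) = 0.2×3.5/(1+0.99)×log₁₀(125.59/28.064)
    = 0.35176 × 0.65081 = 0.2289 m

S_c ≈ 229 mm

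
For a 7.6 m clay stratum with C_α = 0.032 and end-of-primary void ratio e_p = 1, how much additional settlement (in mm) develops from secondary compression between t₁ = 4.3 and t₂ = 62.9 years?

S_s ≈ 142 mm

Secondary compression: S_s = C_α·H/(1+e_p)·log₁₀(t₂/t₁)
S_s = 0.032×7.6/(1+1)×log₁₀(62.9/4.3)
    = 0.1216 × 1.165 = 0.1417 m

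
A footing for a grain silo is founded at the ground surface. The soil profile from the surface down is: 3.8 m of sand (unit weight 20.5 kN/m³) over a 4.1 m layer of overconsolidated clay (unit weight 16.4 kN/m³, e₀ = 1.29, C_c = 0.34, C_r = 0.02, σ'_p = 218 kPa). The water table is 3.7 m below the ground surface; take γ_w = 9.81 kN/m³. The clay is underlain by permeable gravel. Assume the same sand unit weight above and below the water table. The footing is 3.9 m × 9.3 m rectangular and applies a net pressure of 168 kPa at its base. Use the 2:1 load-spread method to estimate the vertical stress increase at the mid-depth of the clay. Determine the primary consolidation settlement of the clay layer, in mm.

S_c ≈ 5.84 mm

Mid-depth of clay below the ground surface: z = 3.8 + 4.1/2 = 5.85 m.
Total vertical stress at mid-clay: σ_v = 20.5×3.8 + 16.4×2.05 = 111.52 kPa.
Pore pressure: u = 9.81×(5.85 − 3.7) = 21.091 kPa.
Initial effective stress: σ'_0 = σ_v − u = 111.52 − 21.091 = 90.429 kPa.
Stress increase at mid-clay by the 2:1 spreading method:
Δσ = qBL/((B+z)(L+z)) = 168×3.9×9.3/((3.9+5.85)(9.3+5.85)) = 41.251 kPa
Final effective stress: σ'_f = 90.429 + 41.251 = 131.68 kPa.
σ'_f = 131.68 ≤ σ'_p = 218 kPa, so the clay remains overconsolidated and only the recompression index applies:
S_c = C_r·H/(1+e₀)·log₁₀(σ'_f/σ'_0) = 0.02×4.1/2.29×log₁₀(131.68/90.429)
    = 0.035808 × 0.16321 = 0.005844 m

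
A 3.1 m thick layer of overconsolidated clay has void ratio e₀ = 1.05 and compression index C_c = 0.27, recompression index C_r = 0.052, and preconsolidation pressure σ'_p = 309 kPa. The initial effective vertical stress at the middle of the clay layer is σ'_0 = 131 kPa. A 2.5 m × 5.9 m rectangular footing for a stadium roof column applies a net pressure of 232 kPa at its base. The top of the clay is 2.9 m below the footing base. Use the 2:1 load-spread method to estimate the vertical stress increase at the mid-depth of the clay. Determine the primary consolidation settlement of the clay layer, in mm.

S_c ≈ 10.6 mm

Mid-depth of clay below the footing base: z = 2.9 + 3.1/2 = 4.45 m.
Stress increase at mid-clay by the 2:1 spreading method:
Δσ = qBL/((B+z)(L+z)) = 232×2.5×5.9/((2.5+4.45)(5.9+4.45)) = 47.572 kPa
Final effective stress: σ'_f = 131 + 47.572 = 178.57 kPa.
σ'_f = 178.57 ≤ σ'_p = 309 kPa, so the clay remains overconsolidated and only the recompression index applies:
S_c = C_r·H/(1+e₀)·log₁₀(σ'_f/σ'_0) = 0.052×3.1/2.05×log₁₀(178.57/131)
    = 0.078634 × 0.13454 = 0.01058 m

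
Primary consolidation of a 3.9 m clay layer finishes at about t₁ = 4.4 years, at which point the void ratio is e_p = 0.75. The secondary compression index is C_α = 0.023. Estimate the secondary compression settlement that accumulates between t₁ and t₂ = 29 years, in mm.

S_s ≈ 42 mm

Secondary compression: S_s = C_α·H/(1+e_p)·log₁₀(t₂/t₁)
S_s = 0.023×3.9/(1+0.75)×log₁₀(29/4.4)
    = 0.05126 × 0.8189 = 0.04198 m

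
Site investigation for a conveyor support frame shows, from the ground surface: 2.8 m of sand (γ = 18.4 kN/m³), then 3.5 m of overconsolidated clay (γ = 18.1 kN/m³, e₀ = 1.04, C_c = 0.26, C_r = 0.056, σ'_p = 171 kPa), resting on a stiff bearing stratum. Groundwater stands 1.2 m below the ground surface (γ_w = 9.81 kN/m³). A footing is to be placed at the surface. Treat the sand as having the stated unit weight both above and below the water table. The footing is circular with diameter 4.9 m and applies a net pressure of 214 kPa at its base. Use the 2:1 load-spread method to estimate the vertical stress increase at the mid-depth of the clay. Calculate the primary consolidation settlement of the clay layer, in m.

S_c ≈ 0.0318 m

Mid-depth of clay below the ground surface: z = 2.8 + 3.5/2 = 4.55 m.
Total vertical stress at mid-clay: σ_v = 18.4×2.8 + 18.1×1.75 = 83.195 kPa.
Pore pressure: u = 9.81×(4.55 − 1.2) = 32.864 kPa.
Initial effective stress: σ'_0 = σ_v − u = 83.195 − 32.864 = 50.331 kPa.
Stress increase at mid-clay by the 2:1 spreading method:
Δσ ≈ qD²/(D+z)² = 214×4.9²/(4.9+4.55)² = 57.536 kPa
Final effective stress: σ'_f = 50.331 + 57.536 = 107.87 kPa.
σ'_f = 107.87 ≤ σ'_p = 171 kPa, so the clay remains overconsolidated and only the recompression index applies:
S_c = C_r·H/(1+e₀)·log₁₀(σ'_f/σ'_0) = 0.056×3.5/2.04×log₁₀(107.87/50.331)
    = 0.096079 × 0.33107 = 0.03181 m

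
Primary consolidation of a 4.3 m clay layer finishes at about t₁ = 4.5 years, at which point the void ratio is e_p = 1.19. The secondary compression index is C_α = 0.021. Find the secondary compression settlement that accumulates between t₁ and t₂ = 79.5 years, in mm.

Secondary compression: S_s = C_α·H/(1+e_p)·log₁₀(t₂/t₁)
S_s = 0.021×4.3/(1+1.19)×log₁₀(79.5/4.5)
    = 0.04123 × 1.247 = 0.05142 m

S_s ≈ 51.4 mm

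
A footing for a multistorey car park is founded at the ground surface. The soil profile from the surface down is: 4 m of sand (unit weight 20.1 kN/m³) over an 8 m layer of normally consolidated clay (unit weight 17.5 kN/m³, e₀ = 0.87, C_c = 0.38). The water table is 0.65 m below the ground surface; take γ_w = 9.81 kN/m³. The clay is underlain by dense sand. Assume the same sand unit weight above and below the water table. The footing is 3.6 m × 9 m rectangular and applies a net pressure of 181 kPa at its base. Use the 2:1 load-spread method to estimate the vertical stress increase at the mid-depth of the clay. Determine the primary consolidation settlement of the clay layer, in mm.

S_c ≈ 227 mm

Mid-depth of clay below the ground surface: z = 4 + 8/2 = 8 m.
Total vertical stress at mid-clay: σ_v = 20.1×4 + 17.5×4 = 150.4 kPa.
Pore pressure: u = 9.81×(8 − 0.65) = 72.103 kPa.
Initial effective stress: σ'_0 = σ_v − u = 150.4 − 72.103 = 78.297 kPa.
Stress increase at mid-clay by the 2:1 spreading method:
Δσ = qBL/((B+z)(L+z)) = 181×3.6×9/((3.6+8)(9+8)) = 29.738 kPa
Final effective stress: σ'_f = σ'_0 + Δσ = 78.297 + 29.738 = 108.03 kPa.
Normally consolidated clay, so the full stress increment lies on the virgin compression line:
S_c = C_c·H/(1+e₀)·log₁₀(σ'_f/σ'_0) = 0.38×8/(1+0.87)×log₁₀(108.03/78.297)
    = 1.6257 × 0.1398 = 0.2273 m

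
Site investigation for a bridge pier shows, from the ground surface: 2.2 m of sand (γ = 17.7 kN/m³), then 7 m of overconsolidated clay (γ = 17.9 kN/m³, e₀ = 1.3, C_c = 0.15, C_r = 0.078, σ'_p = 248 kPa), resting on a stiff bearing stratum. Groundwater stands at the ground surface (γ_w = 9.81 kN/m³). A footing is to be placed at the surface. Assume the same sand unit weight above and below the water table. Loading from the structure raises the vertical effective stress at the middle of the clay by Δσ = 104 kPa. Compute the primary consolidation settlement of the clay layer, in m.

S_c ≈ 0.122 m

Mid-depth of clay below the ground surface: z = 2.2 + 7/2 = 5.7 m.
Total vertical stress at mid-clay: σ_v = 17.7×2.2 + 17.9×3.5 = 101.59 kPa.
Pore pressure: u = 9.81×(5.7 − 0) = 55.917 kPa.
Initial effective stress: σ'_0 = σ_v − u = 101.59 − 55.917 = 45.673 kPa.
Final effective stress: σ'_f = 45.673 + 104 = 149.67 kPa.
σ'_f = 149.67 ≤ σ'_p = 248 kPa, so the clay remains overconsolidated and only the recompression index applies:
S_c = C_r·H/(1+e₀)·log₁₀(σ'_f/σ'_0) = 0.078×7/2.3×log₁₀(149.67/45.673)
    = 0.23739 × 0.51548 = 0.1224 m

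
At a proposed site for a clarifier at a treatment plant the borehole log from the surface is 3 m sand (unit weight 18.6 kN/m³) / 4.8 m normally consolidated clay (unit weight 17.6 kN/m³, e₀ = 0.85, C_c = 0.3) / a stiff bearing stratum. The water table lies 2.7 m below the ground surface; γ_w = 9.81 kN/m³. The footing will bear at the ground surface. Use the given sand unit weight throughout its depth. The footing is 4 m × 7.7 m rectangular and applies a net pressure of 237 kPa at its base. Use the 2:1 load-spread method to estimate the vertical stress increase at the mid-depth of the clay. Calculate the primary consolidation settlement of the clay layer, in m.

Mid-depth of clay below the ground surface: z = 3 + 4.8/2 = 5.4 m.
Total vertical stress at mid-clay: σ_v = 18.6×3 + 17.6×2.4 = 98.04 kPa.
Pore pressure: u = 9.81×(5.4 − 2.7) = 26.487 kPa.
Initial effective stress: σ'_0 = σ_v − u = 98.04 − 26.487 = 71.553 kPa.
Stress increase at mid-clay by the 2:1 spreading method:
Δσ = qBL/((B+z)(L+z)) = 237×4×7.7/((4+5.4)(7.7+5.4)) = 59.279 kPa
Final effective stress: σ'_f = σ'_0 + Δσ = 71.553 + 59.279 = 130.83 kPa.
Normally consolidated clay, so the full stress increment lies on the virgin compression line:
S_c = C_c·H/(1+e₀)·log₁₀(σ'_f/σ'_0) = 0.3×4.8/(1+0.85)×log₁₀(130.83/71.553)
    = 0.77838 × 0.26208 = 0.204 m

S_c ≈ 0.204 m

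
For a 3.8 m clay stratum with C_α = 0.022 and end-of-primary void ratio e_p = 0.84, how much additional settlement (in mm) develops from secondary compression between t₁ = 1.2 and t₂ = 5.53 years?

S_s ≈ 30.1 mm

Secondary compression: S_s = C_α·H/(1+e_p)·log₁₀(t₂/t₁)
S_s = 0.022×3.8/(1+0.84)×log₁₀(5.53/1.2)
    = 0.04543 × 0.6635 = 0.03015 m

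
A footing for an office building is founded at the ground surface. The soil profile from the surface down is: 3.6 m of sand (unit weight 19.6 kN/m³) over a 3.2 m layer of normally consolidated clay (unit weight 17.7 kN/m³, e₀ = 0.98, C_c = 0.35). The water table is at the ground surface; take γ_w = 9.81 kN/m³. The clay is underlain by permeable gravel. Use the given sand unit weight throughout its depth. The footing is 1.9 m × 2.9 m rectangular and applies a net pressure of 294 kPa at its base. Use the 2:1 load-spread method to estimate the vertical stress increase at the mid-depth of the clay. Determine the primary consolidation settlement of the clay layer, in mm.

Mid-depth of clay below the ground surface: z = 3.6 + 3.2/2 = 5.2 m.
Total vertical stress at mid-clay: σ_v = 19.6×3.6 + 17.7×1.6 = 98.88 kPa.
Pore pressure: u = 9.81×(5.2 − 0) = 51.012 kPa.
Initial effective stress: σ'_0 = σ_v − u = 98.88 − 51.012 = 47.868 kPa.
Stress increase at mid-clay by the 2:1 spreading method:
Δσ = qBL/((B+z)(L+z)) = 294×1.9×2.9/((1.9+5.2)(2.9+5.2)) = 28.168 kPa
Final effective stress: σ'_f = σ'_0 + Δσ = 47.868 + 28.168 = 76.036 kPa.
Normally consolidated clay, so the full stress increment lies on the virgin compression line:
S_c = C_c·H/(1+e₀)·log₁₀(σ'_f/σ'_0) = 0.35×3.2/(1+0.98)×log₁₀(76.036/47.868)
    = 0.56566 × 0.20097 = 0.1137 m

S_c ≈ 114 mm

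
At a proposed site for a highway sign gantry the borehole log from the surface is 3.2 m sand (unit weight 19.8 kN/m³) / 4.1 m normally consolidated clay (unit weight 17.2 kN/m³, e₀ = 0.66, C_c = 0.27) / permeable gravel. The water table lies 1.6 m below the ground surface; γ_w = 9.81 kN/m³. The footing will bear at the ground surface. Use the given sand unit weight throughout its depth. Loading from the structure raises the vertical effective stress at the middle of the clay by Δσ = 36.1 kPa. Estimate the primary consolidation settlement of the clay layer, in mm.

Mid-depth of clay below the ground surface: z = 3.2 + 4.1/2 = 5.25 m.
Total vertical stress at mid-clay: σ_v = 19.8×3.2 + 17.2×2.05 = 98.62 kPa.
Pore pressure: u = 9.81×(5.25 − 1.6) = 35.806 kPa.
Initial effective stress: σ'_0 = σ_v − u = 98.62 − 35.806 = 62.814 kPa.
Final effective stress: σ'_f = σ'_0 + Δσ = 62.814 + 36.1 = 98.914 kPa.
Normally consolidated clay, so the full stress increment lies on the virgin compression line:
S_c = C_c·H/(1+e₀)·log₁₀(σ'_f/σ'_0) = 0.27×4.1/(1+0.66)×log₁₀(98.914/62.814)
    = 0.66687 × 0.1972 = 0.1315 m

S_c ≈ 132 mm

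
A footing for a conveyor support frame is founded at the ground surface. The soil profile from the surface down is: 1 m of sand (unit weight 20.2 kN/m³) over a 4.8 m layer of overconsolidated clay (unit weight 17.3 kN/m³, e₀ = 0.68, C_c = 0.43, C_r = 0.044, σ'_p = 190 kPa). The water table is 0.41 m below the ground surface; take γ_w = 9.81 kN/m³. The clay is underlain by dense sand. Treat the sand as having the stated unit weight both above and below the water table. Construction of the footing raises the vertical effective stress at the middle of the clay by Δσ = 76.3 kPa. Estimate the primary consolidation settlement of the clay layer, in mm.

Mid-depth of clay below the ground surface: z = 1 + 4.8/2 = 3.4 m.
Total vertical stress at mid-clay: σ_v = 20.2×1 + 17.3×2.4 = 61.72 kPa.
Pore pressure: u = 9.81×(3.4 − 0.41) = 29.332 kPa.
Initial effective stress: σ'_0 = σ_v − u = 61.72 − 29.332 = 32.388 kPa.
Final effective stress: σ'_f = 32.388 + 76.3 = 108.69 kPa.
σ'_f = 108.69 ≤ σ'_p = 190 kPa, so the clay remains overconsolidated and only the recompression index applies:
S_c = C_r·H/(1+e₀)·log₁₀(σ'_f/σ'_0) = 0.044×4.8/1.68×log₁₀(108.69/32.388)
    = 0.12571 × 0.52581 = 0.0661 m

S_c ≈ 66.1 mm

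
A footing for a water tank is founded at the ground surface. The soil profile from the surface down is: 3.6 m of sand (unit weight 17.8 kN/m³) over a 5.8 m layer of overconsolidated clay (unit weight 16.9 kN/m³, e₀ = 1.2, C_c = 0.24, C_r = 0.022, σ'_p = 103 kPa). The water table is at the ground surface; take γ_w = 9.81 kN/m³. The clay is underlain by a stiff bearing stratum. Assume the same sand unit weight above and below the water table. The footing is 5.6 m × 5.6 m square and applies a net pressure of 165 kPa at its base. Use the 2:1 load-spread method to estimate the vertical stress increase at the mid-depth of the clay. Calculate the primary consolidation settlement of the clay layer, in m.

Mid-depth of clay below the ground surface: z = 3.6 + 5.8/2 = 6.5 m.
Total vertical stress at mid-clay: σ_v = 17.8×3.6 + 16.9×2.9 = 113.09 kPa.
Pore pressure: u = 9.81×(6.5 − 0) = 63.765 kPa.
Initial effective stress: σ'_0 = σ_v − u = 113.09 − 63.765 = 49.325 kPa.
Stress increase at mid-clay by the 2:1 spreading method:
Δσ = qBL/((B+z)(L+z)) = 165×5.6×5.6/((5.6+6.5)(5.6+6.5)) = 35.342 kPa
Final effective stress: σ'_f = 49.325 + 35.342 = 84.667 kPa.
σ'_f = 84.667 ≤ σ'_p = 103 kPa, so the clay remains overconsolidated and only the recompression index applies:
S_c = C_r·H/(1+e₀)·log₁₀(σ'_f/σ'_0) = 0.022×5.8/2.2×log₁₀(84.667/49.325)
    = 0.058001 × 0.23465 = 0.01361 m

S_c ≈ 0.0136 m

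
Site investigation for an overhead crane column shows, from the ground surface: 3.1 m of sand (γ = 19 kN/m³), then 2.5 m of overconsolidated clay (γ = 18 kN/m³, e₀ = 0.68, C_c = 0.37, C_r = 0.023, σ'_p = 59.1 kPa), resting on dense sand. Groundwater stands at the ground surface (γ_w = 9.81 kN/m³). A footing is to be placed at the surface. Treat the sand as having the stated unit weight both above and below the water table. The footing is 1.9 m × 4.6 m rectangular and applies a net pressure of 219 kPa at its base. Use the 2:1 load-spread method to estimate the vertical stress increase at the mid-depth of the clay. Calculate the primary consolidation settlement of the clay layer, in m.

Mid-depth of clay below the ground surface: z = 3.1 + 2.5/2 = 4.35 m.
Total vertical stress at mid-clay: σ_v = 19×3.1 + 18×1.25 = 81.4 kPa.
Pore pressure: u = 9.81×(4.35 − 0) = 42.673 kPa.
Initial effective stress: σ'_0 = σ_v − u = 81.4 − 42.673 = 38.727 kPa.
Stress increase at mid-clay by the 2:1 spreading method:
Δσ = qBL/((B+z)(L+z)) = 219×1.9×4.6/((1.9+4.35)(4.6+4.35)) = 34.218 kPa
Final effective stress: σ'_f = 38.727 + 34.218 = 72.945 kPa.
σ'_f = 72.945 > σ'_p = 59.1 kPa, so the stress path crosses the preconsolidation pressure — recompression up to σ'_p, then virgin compression beyond:
S_c = H/(1+e₀)·[C_r·log₁₀(σ'_p/σ'_0) + C_c·log₁₀(σ'_f/σ'_p)]
    = 2.5/1.68 × [0.023×log₁₀(59.1/38.727) + 0.37×log₁₀(72.945/59.1)]
    = 1.4881 × [0.0042222 + 0.033821] = 0.05661 m

S_c ≈ 0.0566 m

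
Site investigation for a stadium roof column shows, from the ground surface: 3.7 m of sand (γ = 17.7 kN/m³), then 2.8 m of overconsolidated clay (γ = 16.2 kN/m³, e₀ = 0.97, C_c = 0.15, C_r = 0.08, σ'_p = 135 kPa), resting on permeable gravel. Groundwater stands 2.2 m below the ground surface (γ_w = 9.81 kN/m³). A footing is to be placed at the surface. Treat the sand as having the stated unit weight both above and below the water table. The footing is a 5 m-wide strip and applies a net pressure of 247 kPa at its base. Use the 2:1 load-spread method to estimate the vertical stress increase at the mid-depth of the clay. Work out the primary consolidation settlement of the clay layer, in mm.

Mid-depth of clay below the ground surface: z = 3.7 + 2.8/2 = 5.1 m.
Total vertical stress at mid-clay: σ_v = 17.7×3.7 + 16.2×1.4 = 88.17 kPa.
Pore pressure: u = 9.81×(5.1 − 2.2) = 28.449 kPa.
Initial effective stress: σ'_0 = σ_v − u = 88.17 − 28.449 = 59.721 kPa.
Stress increase at mid-clay by the 2:1 spreading method:
Δσ = qB/(B+z) = 247×5/(5+5.1) = 122.28 kPa
Final effective stress: σ'_f = 59.721 + 122.28 = 182 kPa.
σ'_f = 182 > σ'_p = 135 kPa, so the stress path crosses the preconsolidation pressure — recompression up to σ'_p, then virgin compression beyond:
S_c = H/(1+e₀)·[C_r·log₁₀(σ'_p/σ'_0) + C_c·log₁₀(σ'_f/σ'_p)]
    = 2.8/1.97 × [0.08×log₁₀(135/59.721) + 0.15×log₁₀(182/135)]
    = 1.4213 × [0.028337 + 0.019461] = 0.06794 m

S_c ≈ 67.9 mm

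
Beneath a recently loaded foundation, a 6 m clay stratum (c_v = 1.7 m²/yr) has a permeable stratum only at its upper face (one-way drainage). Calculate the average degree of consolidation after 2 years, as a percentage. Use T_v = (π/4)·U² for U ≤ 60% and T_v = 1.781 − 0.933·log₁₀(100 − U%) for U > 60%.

U ≈ 34.7 %

Drainage path length: H_d = H = 6 m (single drainage).
T_v = c_v·t/H_d² = 1.7×2/6² = 0.094444.
T_v = 0.094444 corresponds to the U ≤ 60% branch:
U = √(4T_v/π) = 0.3468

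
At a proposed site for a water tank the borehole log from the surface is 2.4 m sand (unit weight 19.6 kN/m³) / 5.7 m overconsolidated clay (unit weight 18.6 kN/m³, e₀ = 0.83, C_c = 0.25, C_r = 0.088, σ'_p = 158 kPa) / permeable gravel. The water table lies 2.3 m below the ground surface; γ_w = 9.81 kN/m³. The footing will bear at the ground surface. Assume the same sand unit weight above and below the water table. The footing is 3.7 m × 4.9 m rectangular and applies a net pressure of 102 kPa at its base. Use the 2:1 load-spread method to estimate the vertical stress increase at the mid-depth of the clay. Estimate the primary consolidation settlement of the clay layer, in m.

S_c ≈ 0.03 m

Mid-depth of clay below the ground surface: z = 2.4 + 5.7/2 = 5.25 m.
Total vertical stress at mid-clay: σ_v = 19.6×2.4 + 18.6×2.85 = 100.05 kPa.
Pore pressure: u = 9.81×(5.25 − 2.3) = 28.94 kPa.
Initial effective stress: σ'_0 = σ_v − u = 100.05 − 28.94 = 71.11 kPa.
Stress increase at mid-clay by the 2:1 spreading method:
Δσ = qBL/((B+z)(L+z)) = 102×3.7×4.9/((3.7+5.25)(4.9+5.25)) = 20.357 kPa
Final effective stress: σ'_f = 71.11 + 20.357 = 91.467 kPa.
σ'_f = 91.467 ≤ σ'_p = 158 kPa, so the clay remains overconsolidated and only the recompression index applies:
S_c = C_r·H/(1+e₀)·log₁₀(σ'_f/σ'_0) = 0.088×5.7/1.83×log₁₀(91.467/71.11)
    = 0.2741 × 0.10933 = 0.02997 m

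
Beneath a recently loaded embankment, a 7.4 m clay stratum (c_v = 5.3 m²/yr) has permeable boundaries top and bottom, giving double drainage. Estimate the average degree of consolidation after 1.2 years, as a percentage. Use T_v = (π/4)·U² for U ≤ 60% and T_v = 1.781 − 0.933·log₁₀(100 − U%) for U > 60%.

U ≈ 74.2 %

Drainage path length: H_d = H/2 = 3.7 m (double drainage).
T_v = c_v·t/H_d² = 5.3×1.2/3.7² = 0.46457.
T_v = 0.46457 corresponds to the U > 60% branch:
U = 1 − 10^((1.781 − T_v)/0.933)/100 = 0.7424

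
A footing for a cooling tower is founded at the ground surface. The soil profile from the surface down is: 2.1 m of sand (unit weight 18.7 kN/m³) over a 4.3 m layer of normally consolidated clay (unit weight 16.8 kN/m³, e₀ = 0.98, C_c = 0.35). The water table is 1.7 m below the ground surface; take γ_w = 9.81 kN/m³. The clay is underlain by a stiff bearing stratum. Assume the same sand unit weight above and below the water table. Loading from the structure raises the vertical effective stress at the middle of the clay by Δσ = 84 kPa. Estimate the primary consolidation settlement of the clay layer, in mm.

Mid-depth of clay below the ground surface: z = 2.1 + 4.3/2 = 4.25 m.
Total vertical stress at mid-clay: σ_v = 18.7×2.1 + 16.8×2.15 = 75.39 kPa.
Pore pressure: u = 9.81×(4.25 − 1.7) = 25.015 kPa.
Initial effective stress: σ'_0 = σ_v − u = 75.39 − 25.015 = 50.375 kPa.
Final effective stress: σ'_f = σ'_0 + Δσ = 50.375 + 84 = 134.38 kPa.
Normally consolidated clay, so the full stress increment lies on the virgin compression line:
S_c = C_c·H/(1+e₀)·log₁₀(σ'_f/σ'_0) = 0.35×4.3/(1+0.98)×log₁₀(134.38/50.375)
    = 0.7601 × 0.42612 = 0.3239 m

S_c ≈ 324 mm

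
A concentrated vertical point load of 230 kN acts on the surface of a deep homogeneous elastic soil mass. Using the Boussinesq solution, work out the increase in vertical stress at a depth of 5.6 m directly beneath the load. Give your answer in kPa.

Δσ_z ≈ 3.5 kPa

Boussinesq vertical stress below a point load on an elastic half-space:
Δσ_z = 3P/(2πz²) · [1 + (r/z)²]^(−5/2)
r/z = 0/5.6 = 0; [1+(r/z)²]^(−5/2) = 1.
Δσ_z = 3×230/(2π×5.6²) × 1 = 3.5018 × 1 = 3.502 kPa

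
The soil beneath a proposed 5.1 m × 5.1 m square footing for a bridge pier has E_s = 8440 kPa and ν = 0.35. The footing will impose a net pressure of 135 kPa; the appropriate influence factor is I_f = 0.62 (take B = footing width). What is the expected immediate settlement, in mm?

Immediate (elastic) settlement: S_e = q·B·(1−ν²)/E_s · I_f.
S_e = 135 × 5.1 × (1 − 0.35²) / 8440 × 0.62
    = 135 × 5.1 × 0.8775 / 8440 × 0.62
    = 0.04438 m = 44.38 mm

S_e ≈ 44.4 mm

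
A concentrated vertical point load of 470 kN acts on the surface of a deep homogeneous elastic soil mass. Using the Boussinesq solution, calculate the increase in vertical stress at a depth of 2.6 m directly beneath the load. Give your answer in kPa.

Boussinesq vertical stress below a point load on an elastic half-space:
Δσ_z = 3P/(2πz²) · [1 + (r/z)²]^(−5/2)
r/z = 0/2.6 = 0; [1+(r/z)²]^(−5/2) = 1.
Δσ_z = 3×470/(2π×2.6²) × 1 = 33.197 × 1 = 33.2 kPa

Δσ_z ≈ 33.2 kPa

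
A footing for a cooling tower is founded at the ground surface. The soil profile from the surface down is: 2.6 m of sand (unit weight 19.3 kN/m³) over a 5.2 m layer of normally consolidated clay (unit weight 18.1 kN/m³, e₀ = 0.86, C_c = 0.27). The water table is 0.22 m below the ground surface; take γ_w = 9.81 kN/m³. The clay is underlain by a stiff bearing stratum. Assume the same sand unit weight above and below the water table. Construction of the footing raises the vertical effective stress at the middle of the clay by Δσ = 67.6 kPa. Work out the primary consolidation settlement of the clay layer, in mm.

S_c ≈ 287 mm

Mid-depth of clay below the ground surface: z = 2.6 + 5.2/2 = 5.2 m.
Total vertical stress at mid-clay: σ_v = 19.3×2.6 + 18.1×2.6 = 97.24 kPa.
Pore pressure: u = 9.81×(5.2 − 0.22) = 48.854 kPa.
Initial effective stress: σ'_0 = σ_v − u = 97.24 − 48.854 = 48.386 kPa.
Final effective stress: σ'_f = σ'_0 + Δσ = 48.386 + 67.6 = 115.99 kPa.
Normally consolidated clay, so the full stress increment lies on the virgin compression line:
S_c = C_c·H/(1+e₀)·log₁₀(σ'_f/σ'_0) = 0.27×5.2/(1+0.86)×log₁₀(115.99/48.386)
    = 0.75484 × 0.3797 = 0.2866 m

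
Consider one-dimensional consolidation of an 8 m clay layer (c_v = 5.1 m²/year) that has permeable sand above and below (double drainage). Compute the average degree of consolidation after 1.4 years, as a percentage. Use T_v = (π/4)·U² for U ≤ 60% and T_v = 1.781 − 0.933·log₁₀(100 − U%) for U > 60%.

Drainage path length: H_d = H/2 = 4 m (double drainage).
T_v = c_v·t/H_d² = 5.1×1.4/4² = 0.44625.
T_v = 0.44625 corresponds to the U > 60% branch:
U = 1 − 10^((1.781 − T_v)/0.933)/100 = 0.7305

U ≈ 73 %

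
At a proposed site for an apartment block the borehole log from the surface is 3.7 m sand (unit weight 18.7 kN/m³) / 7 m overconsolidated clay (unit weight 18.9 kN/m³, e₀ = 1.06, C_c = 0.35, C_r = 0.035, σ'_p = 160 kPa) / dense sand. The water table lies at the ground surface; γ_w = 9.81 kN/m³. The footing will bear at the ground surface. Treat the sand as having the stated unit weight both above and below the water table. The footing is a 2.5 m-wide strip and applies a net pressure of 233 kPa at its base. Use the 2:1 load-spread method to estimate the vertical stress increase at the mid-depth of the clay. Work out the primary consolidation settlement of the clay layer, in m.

Mid-depth of clay below the ground surface: z = 3.7 + 7/2 = 7.2 m.
Total vertical stress at mid-clay: σ_v = 18.7×3.7 + 18.9×3.5 = 135.34 kPa.
Pore pressure: u = 9.81×(7.2 − 0) = 70.632 kPa.
Initial effective stress: σ'_0 = σ_v − u = 135.34 − 70.632 = 64.708 kPa.
Stress increase at mid-clay by the 2:1 spreading method:
Δσ = qB/(B+z) = 233×2.5/(2.5+7.2) = 60.052 kPa
Final effective stress: σ'_f = 64.708 + 60.052 = 124.76 kPa.
σ'_f = 124.76 ≤ σ'_p = 160 kPa, so the clay remains overconsolidated and only the recompression index applies:
S_c = C_r·H/(1+e₀)·log₁₀(σ'_f/σ'_0) = 0.035×7/2.06×log₁₀(124.76/64.708)
    = 0.11893 × 0.28512 = 0.03391 m

S_c ≈ 0.0339 m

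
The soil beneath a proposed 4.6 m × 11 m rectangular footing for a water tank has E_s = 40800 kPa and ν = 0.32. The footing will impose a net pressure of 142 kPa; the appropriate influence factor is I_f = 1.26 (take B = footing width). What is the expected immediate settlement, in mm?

Immediate (elastic) settlement: S_e = q·B·(1−ν²)/E_s · I_f.
S_e = 142 × 4.6 × (1 − 0.32²) / 40800 × 1.26
    = 142 × 4.6 × 0.8976 / 40800 × 1.26
    = 0.01811 m = 18.11 mm

S_e ≈ 18.1 mm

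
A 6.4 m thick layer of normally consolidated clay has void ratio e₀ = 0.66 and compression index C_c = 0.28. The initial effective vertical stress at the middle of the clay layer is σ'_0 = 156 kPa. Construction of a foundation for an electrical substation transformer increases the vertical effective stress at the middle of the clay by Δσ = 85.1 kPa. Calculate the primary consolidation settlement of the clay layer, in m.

S_c ≈ 0.204 m

Final effective stress: σ'_f = σ'_0 + Δσ = 156 + 85.1 = 241.1 kPa.
Normally consolidated clay, so the full stress increment lies on the virgin compression line:
S_c = C_c·H/(1+e₀)·log₁₀(σ'_f/σ'_0) = 0.28×6.4/(1+0.66)×log₁₀(241.1/156)
    = 1.0795 × 0.18907 = 0.2041 m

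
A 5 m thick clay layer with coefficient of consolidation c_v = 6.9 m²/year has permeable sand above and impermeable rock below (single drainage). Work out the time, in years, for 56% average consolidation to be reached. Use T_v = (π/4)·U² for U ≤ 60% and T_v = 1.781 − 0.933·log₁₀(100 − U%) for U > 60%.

Drainage path length: H_d = H = 5 m (single drainage).
U ≤ 60%: T_v = (π/4)·U² = (π/4)×0.56² = 0.2463.
t = T_v·H_d²/c_v = 0.2463×5²/6.9 = 0.8924 years.

t ≈ 0.892 years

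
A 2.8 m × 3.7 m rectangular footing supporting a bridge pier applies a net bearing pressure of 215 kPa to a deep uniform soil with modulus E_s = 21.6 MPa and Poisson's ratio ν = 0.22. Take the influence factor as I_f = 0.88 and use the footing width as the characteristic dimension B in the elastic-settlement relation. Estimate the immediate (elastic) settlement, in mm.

S_e ≈ 23.3 mm

Immediate (elastic) settlement: S_e = q·B·(1−ν²)/E_s · I_f.
E_s = 21.6 MPa = 21600 kPa.
S_e = 215 × 2.8 × (1 − 0.22²) / 21600 × 0.88
    = 215 × 2.8 × 0.9516 / 21600 × 0.88
    = 0.02334 m = 23.34 mm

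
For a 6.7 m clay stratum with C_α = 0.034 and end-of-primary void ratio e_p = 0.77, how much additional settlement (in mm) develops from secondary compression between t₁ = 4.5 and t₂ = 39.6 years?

Secondary compression: S_s = C_α·H/(1+e_p)·log₁₀(t₂/t₁)
S_s = 0.034×6.7/(1+0.77)×log₁₀(39.6/4.5)
    = 0.1287 × 0.9445 = 0.1216 m

S_s ≈ 122 mm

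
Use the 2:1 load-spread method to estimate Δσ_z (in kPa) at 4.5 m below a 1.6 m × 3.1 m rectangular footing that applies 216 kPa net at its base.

By the 2:1 method the load spreads at 1 horizontal : 2 vertical, so at depth z the loaded area has grown by z in each plan dimension:
Δσ = qBL/((B+z)(L+z)) = 216×1.6×3.1/((1.6+4.5)(3.1+4.5)) = 23.11 kPa

Δσ_z ≈ 23.1 kPa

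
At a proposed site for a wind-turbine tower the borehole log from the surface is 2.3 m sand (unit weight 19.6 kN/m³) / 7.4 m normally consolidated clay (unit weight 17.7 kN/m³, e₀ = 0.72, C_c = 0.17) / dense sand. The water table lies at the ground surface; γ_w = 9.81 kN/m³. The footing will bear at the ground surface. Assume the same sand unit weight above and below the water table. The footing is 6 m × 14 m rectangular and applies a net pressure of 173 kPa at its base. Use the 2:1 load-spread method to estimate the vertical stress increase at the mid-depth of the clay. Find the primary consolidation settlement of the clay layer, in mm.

Mid-depth of clay below the ground surface: z = 2.3 + 7.4/2 = 6 m.
Total vertical stress at mid-clay: σ_v = 19.6×2.3 + 17.7×3.7 = 110.57 kPa.
Pore pressure: u = 9.81×(6 − 0) = 58.86 kPa.
Initial effective stress: σ'_0 = σ_v − u = 110.57 − 58.86 = 51.71 kPa.
Stress increase at mid-clay by the 2:1 spreading method:
Δσ = qBL/((B+z)(L+z)) = 173×6×14/((6+6)(14+6)) = 60.55 kPa
Final effective stress: σ'_f = σ'_0 + Δσ = 51.71 + 60.55 = 112.26 kPa.
Normally consolidated clay, so the full stress increment lies on the virgin compression line:
S_c = C_c·H/(1+e₀)·log₁₀(σ'_f/σ'_0) = 0.17×7.4/(1+0.72)×log₁₀(112.26/51.71)
    = 0.7314 × 0.33665 = 0.2462 m

S_c ≈ 246 mm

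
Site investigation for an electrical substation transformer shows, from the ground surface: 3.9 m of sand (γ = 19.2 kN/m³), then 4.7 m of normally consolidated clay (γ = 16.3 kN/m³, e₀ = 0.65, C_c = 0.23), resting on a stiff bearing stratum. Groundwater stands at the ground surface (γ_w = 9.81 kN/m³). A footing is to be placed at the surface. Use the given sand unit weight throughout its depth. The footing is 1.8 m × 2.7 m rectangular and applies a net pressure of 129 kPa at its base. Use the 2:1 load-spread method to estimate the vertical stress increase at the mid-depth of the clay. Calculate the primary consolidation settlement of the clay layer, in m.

S_c ≈ 0.0441 m

Mid-depth of clay below the ground surface: z = 3.9 + 4.7/2 = 6.25 m.
Total vertical stress at mid-clay: σ_v = 19.2×3.9 + 16.3×2.35 = 113.19 kPa.
Pore pressure: u = 9.81×(6.25 − 0) = 61.312 kPa.
Initial effective stress: σ'_0 = σ_v − u = 113.19 − 61.312 = 51.878 kPa.
Stress increase at mid-clay by the 2:1 spreading method:
Δσ = qBL/((B+z)(L+z)) = 129×1.8×2.7/((1.8+6.25)(2.7+6.25)) = 8.7018 kPa
Final effective stress: σ'_f = σ'_0 + Δσ = 51.878 + 8.7018 = 60.58 kPa.
Normally consolidated clay, so the full stress increment lies on the virgin compression line:
S_c = C_c·H/(1+e₀)·log₁₀(σ'_f/σ'_0) = 0.23×4.7/(1+0.65)×log₁₀(60.58/51.878)
    = 0.65515 × 0.067346 = 0.04412 m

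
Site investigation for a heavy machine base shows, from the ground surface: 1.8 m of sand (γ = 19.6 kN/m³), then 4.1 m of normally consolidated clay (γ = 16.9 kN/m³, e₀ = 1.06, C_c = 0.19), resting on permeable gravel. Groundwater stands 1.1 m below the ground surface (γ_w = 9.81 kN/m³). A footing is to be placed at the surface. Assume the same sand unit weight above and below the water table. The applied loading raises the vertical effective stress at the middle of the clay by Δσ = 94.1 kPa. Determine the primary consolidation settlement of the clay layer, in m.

S_c ≈ 0.191 m

Mid-depth of clay below the ground surface: z = 1.8 + 4.1/2 = 3.85 m.
Total vertical stress at mid-clay: σ_v = 19.6×1.8 + 16.9×2.05 = 69.925 kPa.
Pore pressure: u = 9.81×(3.85 − 1.1) = 26.978 kPa.
Initial effective stress: σ'_0 = σ_v − u = 69.925 − 26.978 = 42.947 kPa.
Final effective stress: σ'_f = σ'_0 + Δσ = 42.947 + 94.1 = 137.05 kPa.
Normally consolidated clay, so the full stress increment lies on the virgin compression line:
S_c = C_c·H/(1+e₀)·log₁₀(σ'_f/σ'_0) = 0.19×4.1/(1+1.06)×log₁₀(137.05/42.947)
    = 0.37816 × 0.50395 = 0.1906 m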